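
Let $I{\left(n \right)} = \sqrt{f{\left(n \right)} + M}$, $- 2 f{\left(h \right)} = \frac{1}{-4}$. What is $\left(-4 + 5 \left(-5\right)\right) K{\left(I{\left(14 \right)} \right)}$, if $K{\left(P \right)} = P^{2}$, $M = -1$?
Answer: $\frac{203}{8} \approx 25.375$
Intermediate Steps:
$f{\left(h \right)} = \frac{1}{8}$ ($f{\left(h \right)} = - \frac{1}{2 \left(-4\right)} = \left(- \frac{1}{2}\right) \left(- \frac{1}{4}\right) = \frac{1}{8}$)
$I{\left(n \right)} = \frac{i \sqrt{14}}{4}$ ($I{\left(n \right)} = \sqrt{\frac{1}{8} - 1} = \sqrt{- \frac{7}{8}} = \frac{i \sqrt{14}}{4}$)
$\left(-4 + 5 \left(-5\right)\right) K{\left(I{\left(14 \right)} \right)} = \left(-4 + 5 \left(-5\right)\right) \left(\frac{i \sqrt{14}}{4}\right)^{2} = \left(-4 - 25\right) \left(- \frac{7}{8}\right) = \left(-29\right) \left(- \frac{7}{8}\right) = \frac{203}{8}$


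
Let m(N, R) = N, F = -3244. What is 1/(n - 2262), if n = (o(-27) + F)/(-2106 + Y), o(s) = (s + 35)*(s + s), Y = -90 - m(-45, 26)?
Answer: -2151/4861886 ≈ -0.00044242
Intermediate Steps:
Y = -45 (Y = -90 - 1*(-45) = -90 + 45 = -45)
o(s) = 2*s*(35 + s) (o(s) = (35 + s)*(2*s) = 2*s*(35 + s))
n = 3676/2151 (n = (2*(-27)*(35 - 27) - 3244)/(-2106 - 45) = (2*(-27)*8 - 3244)/(-2151) = (-432 - 3244)*(-1/2151) = -3676*(-1/2151) = 3676/2151 ≈ 1.7090)
1/(n - 2262) = 1/(3676/2151 - 2262) = 1/(-4861886/2151) = -2151/4861886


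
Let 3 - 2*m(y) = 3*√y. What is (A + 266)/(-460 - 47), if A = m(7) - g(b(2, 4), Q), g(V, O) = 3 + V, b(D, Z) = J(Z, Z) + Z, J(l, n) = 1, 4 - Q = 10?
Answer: -173/338 + √7/338 ≈ -0.50401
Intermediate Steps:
Q = -6 (Q = 4 - 1*10 = 4 - 10 = -6)
m(y) = 3/2 - 3*√y/2
b(D, Z) = 1 + Z
A = -13/2 - 3*√7/2 (A = (3/2 - 3*√7/2) - (3 + (1 + 4)) = (3/2 - 3*√7/2) - (3 + 5) = (3/2 - 3*√7/2) - 1*8 = (3/2 - 3*√7/2) - 8 = -13/2 - 3*√7/2 ≈ -10.469)
(A + 266)/(-460 - 47) = ((-13/2 - 3*√7/2) + 266)/(-460 - 47) = (519/2 - 3*√7/2)/(-507) = (519/2 - 3*√7/2)*(-1/507) = -173/338 + √7/338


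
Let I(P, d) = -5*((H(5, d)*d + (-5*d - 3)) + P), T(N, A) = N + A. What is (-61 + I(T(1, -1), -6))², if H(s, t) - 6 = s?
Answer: 17956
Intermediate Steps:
T(N, A) = A + N
H(s, t) = 6 + s
I(P, d) = 15 - 30*d - 5*P (I(P, d) = -5*(((6 + 5)*d + (-5*d - 3)) + P) = -5*((11*d + (-3 - 5*d)) + P) = -5*((-3 + 6*d) + P) = -5*(-3 + P + 6*d) = 15 - 30*d - 5*P)
(-61 + I(T(1, -1), -6))² = (-61 + (15 - 30*(-6) - 5*(-1 + 1)))² = (-61 + (15 + 180 - 5*0))² = (-61 + (15 + 180 + 0))² = (-61 + 195)² = 134² = 17956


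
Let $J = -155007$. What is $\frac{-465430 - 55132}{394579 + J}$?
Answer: $- \frac{260281}{119786} \approx -2.1729$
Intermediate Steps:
$\frac{-465430 - 55132}{394579 + J} = \frac{-465430 - 55132}{394579 - 155007} = - \frac{520562}{239572} = \left(-520562\right) \frac{1}{239572} = - \frac{260281}{119786}$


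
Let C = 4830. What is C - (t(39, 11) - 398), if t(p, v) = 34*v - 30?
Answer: 4884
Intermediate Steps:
t(p, v) = -30 + 34*v
C - (t(39, 11) - 398) = 4830 - ((-30 + 34*11) - 398) = 4830 - ((-30 + 374) - 398) = 4830 - (344 - 398) = 4830 - 1*(-54) = 4830 + 54 = 4884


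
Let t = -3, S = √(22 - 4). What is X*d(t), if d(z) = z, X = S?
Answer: -9*√2 ≈ -12.728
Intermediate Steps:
S = 3*√2 (S = √18 = 3*√2 ≈ 4.2426)
X = 3*√2 ≈ 4.2426
X*d(t) = (3*√2)*(-3) = -9*√2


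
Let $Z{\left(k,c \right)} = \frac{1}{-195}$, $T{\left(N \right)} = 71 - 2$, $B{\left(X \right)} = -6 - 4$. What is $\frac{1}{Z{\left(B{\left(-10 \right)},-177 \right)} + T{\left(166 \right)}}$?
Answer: $\frac{195}{13454} \approx 0.014494$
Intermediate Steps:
$B{\left(X \right)} = -10$ ($B{\left(X \right)} = -6 - 4 = -10$)
$T{\left(N \right)} = 69$
$Z{\left(k,c \right)} = - \frac{1}{195}$
$\frac{1}{Z{\left(B{\left(-10 \right)},-177 \right)} + T{\left(166 \right)}} = \frac{1}{- \frac{1}{195} + 69} = \frac{1}{\frac{13454}{195}} = \frac{195}{13454}$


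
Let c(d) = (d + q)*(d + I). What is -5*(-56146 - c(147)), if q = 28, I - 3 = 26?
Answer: 434730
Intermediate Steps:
I = 29 (I = 3 + 26 = 29)
c(d) = (28 + d)*(29 + d) (c(d) = (d + 28)*(d + 29) = (28 + d)*(29 + d))
-5*(-56146 - c(147)) = -5*(-56146 - (812 + 147**2 + 57*147)) = -5*(-56146 - (812 + 21609 + 8379)) = -5*(-56146 - 1*30800) = -5*(-56146 - 30800) = -5*(-86946) = 434730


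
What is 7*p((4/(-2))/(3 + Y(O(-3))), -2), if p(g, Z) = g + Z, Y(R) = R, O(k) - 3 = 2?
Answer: -63/4 ≈ -15.750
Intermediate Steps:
O(k) = 5 (O(k) = 3 + 2 = 5)
p(g, Z) = Z + g
7*p((4/(-2))/(3 + Y(O(-3))), -2) = 7*(-2 + (4/(-2))/(3 + 5)) = 7*(-2 + (4*(-1/2))/8) = 7*(-2 - 2*1/8) = 7*(-2 - 1/4) = 7*(-9/4) = -63/4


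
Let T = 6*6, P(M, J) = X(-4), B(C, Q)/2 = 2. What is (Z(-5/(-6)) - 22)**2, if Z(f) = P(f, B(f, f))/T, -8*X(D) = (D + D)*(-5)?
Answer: 635209/1296 ≈ 490.13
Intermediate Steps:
X(D) = 5*D/4 (X(D) = -(D + D)*(-5)/8 = -2*D*(-5)/8 = -(-5)*D/4 = 5*D/4)
B(C, Q) = 4 (B(C, Q) = 2*2 = 4)
P(M, J) = -5 (P(M, J) = (5/4)*(-4) = -5)
T = 36
Z(f) = -5/36
(Z(-5/(-6)) - 22)**2 = (-5/36 - 22)**2 = (-797/36)**2 = 635209/1296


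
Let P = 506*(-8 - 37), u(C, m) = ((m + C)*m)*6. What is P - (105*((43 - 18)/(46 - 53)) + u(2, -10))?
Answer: -22875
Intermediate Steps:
u(C, m) = 6*m*(C + m) (u(C, m) = ((C + m)*m)*6 = (m*(C + m))*6 = 6*m*(C + m))
P = -22770 (P = 506*(-45) = -22770)
P - (105*((43 - 18)/(46 - 53)) + u(2, -10)) = -22770 - (105*((43 - 18)/(46 - 53)) + 6*(-10)*(2 - 10)) = -22770 - (105*(25/(-7)) + 6*(-10)*(-8)) = -22770 - (105*(25*(-1/7)) + 480) = -22770 - (105*(-25/7) + 480) = -22770 - (-375 + 480) = -22770 - 1*105 = -22770 - 105 = -22875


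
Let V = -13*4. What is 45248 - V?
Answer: 45300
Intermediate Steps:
V = -52
45248 - V = 45248 - 1*(-52) = 45248 + 52 = 45300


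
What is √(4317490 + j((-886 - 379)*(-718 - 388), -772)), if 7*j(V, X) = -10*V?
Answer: √2318790 ≈ 1522.8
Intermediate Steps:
j(V, X) = -10*V/7 (j(V, X) = (-10*V)/7 = -10*V/7)
√(4317490 + j((-886 - 379)*(-718 - 388), -772)) = √(4317490 - 10*(-886 - 379)*(-718 - 388)/7) = √(4317490 - (-12650)*(-1106)/7) = √(4317490 - 10/7*1399090) = √(4317490 - 1998700) = √2318790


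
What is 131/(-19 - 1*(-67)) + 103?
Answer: 5075/48 ≈ 105.73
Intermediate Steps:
131/(-19 - 1*(-67)) + 103 = 131/(-19 + 67) + 103 = 131/48 + 103 = 5075/48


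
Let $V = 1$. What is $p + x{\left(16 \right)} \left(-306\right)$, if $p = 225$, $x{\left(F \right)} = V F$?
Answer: $-4671$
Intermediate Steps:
$x{\left(F \right)} = F$ ($x{\left(F \right)} = 1 F = F$)
$p + x{\left(16 \right)} \left(-306\right) = 225 + 16 \left(-306\right) = 225 - 4896 = -4671$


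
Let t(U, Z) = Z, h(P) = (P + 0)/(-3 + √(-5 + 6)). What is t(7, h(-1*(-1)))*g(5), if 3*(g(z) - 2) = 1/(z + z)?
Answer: -61/60 ≈ -1.0167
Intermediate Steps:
g(z) = 2 + 1/(6*z) (g(z) = 2 + 1/(3*(z + z)) = 2 + 1/(3*((2*z))) = 2 + (1/(2*z))/3 = 2 + 1/(6*z))
h(P) = -P/2 (h(P) = P/(-3 + √1) = P/(-3 + 1) = P/(-2) = P*(-½) = -P/2)
t(7, h(-1*(-1)))*g(5) = (-(-1)*(-1)/2)*(2 + (⅙)/5) = (-½*1)*(2 + (⅙)*(⅕)) = -(2 + 1/30)/2 = -½*61/30 = -61/60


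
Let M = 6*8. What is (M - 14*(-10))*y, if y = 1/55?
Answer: 188/55 ≈ 3.4182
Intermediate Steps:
y = 1/55 ≈ 0.018182
M = 48
(M - 14*(-10))*y = (48 - 14*(-10))*(1/55) = (48 + 140)*(1/55) = 188*(1/55) = 188/55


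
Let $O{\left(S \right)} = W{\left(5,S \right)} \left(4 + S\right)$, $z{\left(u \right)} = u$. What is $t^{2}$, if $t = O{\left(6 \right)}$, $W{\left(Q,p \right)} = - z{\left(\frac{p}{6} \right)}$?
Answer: $100$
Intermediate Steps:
$W{\left(Q,p \right)} = - \frac{p}{6}$
$O{\left(S \right)} = - \frac{S \left(4 + S\right)}{6}$ ($O{\left(S \right)} = - \frac{S}{6} \left(4 + S\right) = - \frac{S \left(4 + S\right)}{6}$)
$t = -10$ ($t = \left(- \frac{1}{6}\right) 6 \left(4 + 6\right) = \left(- \frac{1}{6}\right) 6 \cdot 10 = -10$)
$t^{2} = \left(-10\right)^{2} = 100$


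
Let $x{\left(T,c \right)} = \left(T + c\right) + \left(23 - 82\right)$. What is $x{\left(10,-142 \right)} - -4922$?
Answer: $4731$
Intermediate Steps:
$x{\left(T,c \right)} = -59 + T + c$ ($x{\left(T,c \right)} = \left(T + c\right) - 59 = -59 + T + c$)
$x{\left(10,-142 \right)} - -4922 = \left(-59 + 10 - 142\right) - -4922 = -191 + 4922 = 4731$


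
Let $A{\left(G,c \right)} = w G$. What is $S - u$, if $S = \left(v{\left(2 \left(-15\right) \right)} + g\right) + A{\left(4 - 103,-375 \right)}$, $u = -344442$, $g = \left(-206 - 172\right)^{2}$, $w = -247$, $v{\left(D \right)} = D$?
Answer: $511749$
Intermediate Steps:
$g = 142884$ ($g = \left(-378\right)^{2} = 142884$)
$A{\left(G,c \right)} = - 247 G$
$S = 167307$ ($S = \left(2 \left(-15\right) + 142884\right) - 247 \left(4 - 103\right) = \left(-30 + 142884\right) - -24453 = 142854 + 24453 = 167307$)
$S - u = 167307 - -344442 = 167307 + 344442 = 511749$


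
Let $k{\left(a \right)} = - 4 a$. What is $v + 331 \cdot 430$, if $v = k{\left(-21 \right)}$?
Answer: $142414$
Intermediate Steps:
$v = 84$ ($v = \left(-4\right) \left(-21\right) = 84$)
$v + 331 \cdot 430 = 84 + 331 \cdot 430 = 84 + 142330 = 142414$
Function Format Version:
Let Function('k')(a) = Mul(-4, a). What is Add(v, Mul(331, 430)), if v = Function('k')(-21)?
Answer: 142414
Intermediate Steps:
v = 84 (v = Mul(-4, -21) = 84)
Add(v, Mul(331, 430)) = Add(84, Mul(331, 430)) = Add(84, 142330) = 142414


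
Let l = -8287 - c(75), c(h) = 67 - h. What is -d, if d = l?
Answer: 8279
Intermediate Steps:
l = -8279 (l = -8287 - (67 - 1*75) = -8287 - (67 - 75) = -8287 - 1*(-8) = -8287 + 8 = -8279)
d = -8279
-d = -1*(-8279) = 8279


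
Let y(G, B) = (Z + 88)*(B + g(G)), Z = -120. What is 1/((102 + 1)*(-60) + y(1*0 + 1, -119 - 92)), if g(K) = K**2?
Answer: 1/540 ≈ 0.0018519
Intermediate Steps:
y(G, B) = -32*B - 32*G**2 (y(G, B) = (-120 + 88)*(B + G**2) = -32*(B + G**2) = -32*B - 32*G**2)
1/((102 + 1)*(-60) + y(1*0 + 1, -119 - 92)) = 1/((102 + 1)*(-60) + (-32*(-119 - 92) - 32*(1*0 + 1)**2)) = 1/(103*(-60) + (-32*(-211) - 32*(0 + 1)**2)) = 1/(-6180 + (6752 - 32*1**2)) = 1/(-6180 + (6752 - 32*1)) = 1/(-6180 + (6752 - 32)) = 1/(-6180 + 6720) = 1/540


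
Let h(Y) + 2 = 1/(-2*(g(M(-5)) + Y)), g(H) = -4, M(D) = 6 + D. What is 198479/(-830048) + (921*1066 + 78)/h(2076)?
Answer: -375259757222711/764474208 ≈ -4.9087e+5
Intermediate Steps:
h(Y) = -2 + 1/(8 - 2*Y) (h(Y) = -2 + 1/(-2*(-4 + Y)) = -2 + 1/(8 - 2*Y))
198479/(-830048) + (921*1066 + 78)/h(2076) = 198479/(-830048) + (921*1066 + 78)/(((15 - 4*2076)/(2*(-4 + 2076)))) = 198479*(-1/830048) + (981786 + 78)/(((1/2)*(15 - 8304)/2072)) = -198479/830048 + 981864/(((1/2)*(1/2072)*(-8289))) = -198479/830048 + 981864/(-8289/4144) = -198479/830048 + 981864*(-4144/8289) = -198479/830048 - 452093824/921 = -375259757222711/764474208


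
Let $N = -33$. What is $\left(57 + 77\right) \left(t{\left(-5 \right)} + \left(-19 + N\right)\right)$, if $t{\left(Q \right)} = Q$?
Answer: $-7638$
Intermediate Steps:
$\left(57 + 77\right) \left(t{\left(-5 \right)} + \left(-19 + N\right)\right) = \left(57 + 77\right) \left(-5 - 52\right) = 134 \left(-5 - 52\right) = 134 \left(-57\right) = -7638$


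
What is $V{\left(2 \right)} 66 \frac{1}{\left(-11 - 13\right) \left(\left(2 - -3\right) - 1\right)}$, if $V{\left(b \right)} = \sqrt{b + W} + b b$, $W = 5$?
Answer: $- \frac{11}{4} - \frac{11 \sqrt{7}}{16} \approx -4.569$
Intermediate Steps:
$V{\left(b \right)} = b^{2} + \sqrt{5 + b}$ ($V{\left(b \right)} = \sqrt{b + 5} + b b = \sqrt{5 + b} + b^{2} = b^{2} + \sqrt{5 + b}$)
$V{\left(2 \right)} 66 \frac{1}{\left(-11 - 13\right) \left(\left(2 - -3\right) - 1\right)} = \left(2^{2} + \sqrt{5 + 2}\right) 66 \frac{1}{\left(-11 - 13\right) \left(\left(2 - -3\right) - 1\right)} = \left(4 + \sqrt{7}\right) 66 \frac{1}{\left(-24\right) \left(\left(2 + 3\right) - 1\right)} = \left(264 + 66 \sqrt{7}\right) \left(- \frac{1}{24 \left(5 - 1\right)}\right) = \left(264 + 66 \sqrt{7}\right) \left(- \frac{1}{24 \cdot 4}\right) = \left(264 + 66 \sqrt{7}\right) \left(\left(- \frac{1}{24}\right) \frac{1}{4}\right) = \left(264 + 66 \sqrt{7}\right) \left(- \frac{1}{96}\right) = - \frac{11}{4} - \frac{11 \sqrt{7}}{16}$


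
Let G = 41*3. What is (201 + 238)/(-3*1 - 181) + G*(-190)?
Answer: -4300519/184 ≈ -23372.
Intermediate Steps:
G = 123
(201 + 238)/(-3*1 - 181) + G*(-190) = (201 + 238)/(-3*1 - 181) + 123*(-190) = 439/(-3 - 181) - 23370 = 439/(-184) - 23370 = 439*(-1/184) - 23370 = -439/184 - 23370 = -4300519/184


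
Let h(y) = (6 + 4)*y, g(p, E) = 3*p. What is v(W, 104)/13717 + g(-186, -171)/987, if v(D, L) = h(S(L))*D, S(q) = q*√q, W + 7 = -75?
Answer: -186/329 - 170560*√26/13717 ≈ -63.968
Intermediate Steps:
W = -82 (W = -7 - 75 = -82)
S(q) = q^(3/2)
h(y) = 10*y
v(D, L) = 10*D*L^(3/2) (v(D, L) = (10*L^(3/2))*D = 10*D*L^(3/2))
v(W, 104)/13717 + g(-186, -171)/987 = (10*(-82)*104^(3/2))/13717 + (3*(-186))/987 = (10*(-82)*(208*√26))*(1/13717) - 558*1/987 = -170560*√26*(1/13717) - 186/329 = -170560*√26/13717 - 186/329 = -186/329 - 170560*√26/13717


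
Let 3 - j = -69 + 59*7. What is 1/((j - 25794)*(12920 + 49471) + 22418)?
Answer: -1/1630566367 ≈ -6.1328e-10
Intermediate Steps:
j = -341 (j = 3 - (-69 + 59*7) = 3 - (-69 + 413) = 3 - 1*344 = 3 - 344 = -341)
1/((j - 25794)*(12920 + 49471) + 22418) = 1/((-341 - 25794)*(12920 + 49471) + 22418) = 1/(-26135*62391 + 22418) = 1/(-1630588785 + 22418) = 1/(-1630566367) = -1/1630566367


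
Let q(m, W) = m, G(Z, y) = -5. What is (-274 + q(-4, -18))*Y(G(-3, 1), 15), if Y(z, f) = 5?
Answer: -1390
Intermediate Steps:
(-274 + q(-4, -18))*Y(G(-3, 1), 15) = (-274 - 4)*5 = -278*5 = -1390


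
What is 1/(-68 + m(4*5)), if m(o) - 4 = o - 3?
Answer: -1/47 ≈ -0.021277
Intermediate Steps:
m(o) = 1 + o (m(o) = 4 + (o - 3) = 4 + (-3 + o) = 1 + o)
1/(-68 + m(4*5)) = 1/(-68 + (1 + 4*5)) = 1/(-68 + (1 + 20)) = 1/(-68 + 21) = 1/(-47) = -1/47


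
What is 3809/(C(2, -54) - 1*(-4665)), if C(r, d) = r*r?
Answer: 3809/4669 ≈ 0.81581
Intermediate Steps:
C(r, d) = r²
3809/(C(2, -54) - 1*(-4665)) = 3809/(2² - 1*(-4665)) = 3809/(4 + 4665) = 3809/4669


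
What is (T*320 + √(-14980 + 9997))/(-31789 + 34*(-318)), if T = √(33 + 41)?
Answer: -320*√74/42601 - I*√4983/42601 ≈ -0.064617 - 0.001657*I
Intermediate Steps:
T = √74 ≈ 8.6023
(T*320 + √(-14980 + 9997))/(-31789 + 34*(-318)) = (√74*320 + √(-14980 + 9997))/(-31789 + 34*(-318)) = (320*√74 + √(-4983))/(-31789 - 10812) = (320*√74 + I*√4983)/(-42601) = (320*√74 + I*√4983)*(-1/42601) = -320*√74/42601 - I*√4983/42601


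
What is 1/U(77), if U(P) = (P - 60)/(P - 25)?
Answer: 52/17 ≈ 3.0588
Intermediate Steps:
U(P) = (-60 + P)/(-25 + P)
1/U(77) = 1/((-60 + 77)/(-25 + 77)) = 1/(17/52) = 52/17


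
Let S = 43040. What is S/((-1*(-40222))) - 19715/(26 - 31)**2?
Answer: -79190073/100555 ≈ -787.53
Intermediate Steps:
S/((-1*(-40222))) - 19715/(26 - 31)**2 = 43040/((-1*(-40222))) - 19715/(26 - 31)**2 = 43040/40222 - 19715/((-5)**2) = 43040*(1/40222) - 19715/25 = 21520/20111 - 19715*1/25 = 21520/20111 - 3943/5 = -79190073/100555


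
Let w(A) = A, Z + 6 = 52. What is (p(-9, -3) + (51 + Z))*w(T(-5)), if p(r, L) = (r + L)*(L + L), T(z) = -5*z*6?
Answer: 25350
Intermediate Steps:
Z = 46 (Z = -6 + 52 = 46)
T(z) = -30*z
p(r, L) = 2*L*(L + r) (p(r, L) = (L + r)*(2*L) = 2*L*(L + r))
(p(-9, -3) + (51 + Z))*w(T(-5)) = (2*(-3)*(-3 - 9) + (51 + 46))*(-30*(-5)) = (2*(-3)*(-12) + 97)*150 = (72 + 97)*150 = 169*150 = 25350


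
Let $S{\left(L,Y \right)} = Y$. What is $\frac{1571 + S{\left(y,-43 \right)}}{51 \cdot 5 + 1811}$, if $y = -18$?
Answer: $\frac{764}{1033} \approx 0.73959$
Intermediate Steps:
$\frac{1571 + S{\left(y,-43 \right)}}{51 \cdot 5 + 1811} = \frac{1571 - 43}{51 \cdot 5 + 1811} = \frac{1528}{255 + 1811} = \frac{1528}{2066} = 1528 \cdot \frac{1}{2066} = \frac{764}{1033}$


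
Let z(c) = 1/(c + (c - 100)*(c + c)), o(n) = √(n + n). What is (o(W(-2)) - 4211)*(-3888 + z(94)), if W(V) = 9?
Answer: 16929032723/1034 - 12060579*√2/1034 ≈ 1.6356e+7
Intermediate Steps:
o(n) = √2*√n (o(n) = √(2*n) = √2*√n)
z(c) = 1/(c + 2*c*(-100 + c)) (z(c) = 1/(c + (-100 + c)*(2*c)) = 1/(c + 2*c*(-100 + c)))
(o(W(-2)) - 4211)*(-3888 + z(94)) = (√2*√9 - 4211)*(-3888 + 1/(94*(-199 + 2*94))) = (√2*3 - 4211)*(-3888 + 1/(94*(-199 + 188))) = (3*√2 - 4211)*(-3888 + (1/94)/(-11)) = (-4211 + 3*√2)*(-3888 + (1/94)*(-1/11)) = (-4211 + 3*√2)*(-3888 - 1/1034) = (-4211 + 3*√2)*(-4020193/1034) = 16929032723/1034 - 12060579*√2/1034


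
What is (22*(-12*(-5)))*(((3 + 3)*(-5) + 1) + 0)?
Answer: -38280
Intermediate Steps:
(22*(-12*(-5)))*(((3 + 3)*(-5) + 1) + 0) = (22*60)*((6*(-5) + 1) + 0) = 1320*((-30 + 1) + 0) = 1320*(-29 + 0) = 1320*(-29) = -38280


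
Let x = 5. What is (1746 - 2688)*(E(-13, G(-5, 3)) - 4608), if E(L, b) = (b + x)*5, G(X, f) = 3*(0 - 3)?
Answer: 4359576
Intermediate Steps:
G(X, f) = -9 (G(X, f) = 3*(-3) = -9)
E(L, b) = 25 + 5*b (E(L, b) = (b + 5)*5 = (5 + b)*5 = 25 + 5*b)
(1746 - 2688)*(E(-13, G(-5, 3)) - 4608) = (1746 - 2688)*((25 + 5*(-9)) - 4608) = -942*((25 - 45) - 4608) = -942*(-20 - 4608) = -942*(-4628) = 4359576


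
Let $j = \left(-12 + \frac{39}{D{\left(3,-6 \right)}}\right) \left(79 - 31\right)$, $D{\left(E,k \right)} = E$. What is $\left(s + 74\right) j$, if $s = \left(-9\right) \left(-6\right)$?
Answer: $6144$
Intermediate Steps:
$s = 54$
$j = 48$ ($j = \left(-12 + \frac{39}{3}\right) \left(79 - 31\right) = \left(-12 + 39 \cdot \frac{1}{3}\right) 48 = \left(-12 + 13\right) 48 = 1 \cdot 48 = 48$)
$\left(s + 74\right) j = \left(54 + 74\right) 48 = 128 \cdot 48 = 6144$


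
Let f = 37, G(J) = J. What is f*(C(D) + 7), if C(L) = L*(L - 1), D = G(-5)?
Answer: 1369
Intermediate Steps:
D = -5
C(L) = L*(-1 + L)
f*(C(D) + 7) = 37*(-5*(-1 - 5) + 7) = 37*(-5*(-6) + 7) = 37*(30 + 7) = 37*37 = 1369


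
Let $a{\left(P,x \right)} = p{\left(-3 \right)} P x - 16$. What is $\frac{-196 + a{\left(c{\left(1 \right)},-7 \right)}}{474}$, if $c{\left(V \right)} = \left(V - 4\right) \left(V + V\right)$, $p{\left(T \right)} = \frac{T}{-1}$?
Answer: $- \frac{43}{237} \approx -0.18143$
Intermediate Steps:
$p{\left(T \right)} = - T$ ($p{\left(T \right)} = T \left(-1\right) = - T$)
$c{\left(V \right)} = 2 V \left(-4 + V\right)$ ($c{\left(V \right)} = \left(-4 + V\right) 2 V = 2 V \left(-4 + V\right)$)
$a{\left(P,x \right)} = -16 + 3 P x$ ($a{\left(P,x \right)} = \left(-1\right) \left(-3\right) P x - 16 = 3 P x - 16 = -16 + 3 P x$)
$\frac{-196 + a{\left(c{\left(1 \right)},-7 \right)}}{474} = \frac{-196 - \left(16 - 3 \cdot 2 \cdot 1 \left(-4 + 1\right) \left(-7\right)\right)}{474} = \frac{-196 - \left(16 - 3 \cdot 2 \cdot 1 \left(-3\right) \left(-7\right)\right)}{474} = \frac{-196 - \left(16 + 18 \left(-7\right)\right)}{474} = \frac{-196 + \left(-16 + 126\right)}{474} = \frac{-196 + 110}{474} = \frac{1}{474} \left(-86\right) = - \frac{43}{237}$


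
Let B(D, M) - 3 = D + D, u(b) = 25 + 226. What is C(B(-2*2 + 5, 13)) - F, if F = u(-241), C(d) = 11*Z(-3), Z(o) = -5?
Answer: -306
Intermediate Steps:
u(b) = 251
B(D, M) = 3 + 2*D (B(D, M) = 3 + (D + D) = 3 + 2*D)
C(d) = -55 (C(d) = 11*(-5) = -55)
F = 251
C(B(-2*2 + 5, 13)) - F = -55 - 1*251 = -55 - 251 = -306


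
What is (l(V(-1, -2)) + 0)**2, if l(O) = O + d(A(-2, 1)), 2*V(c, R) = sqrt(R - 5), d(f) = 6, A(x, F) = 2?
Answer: (12 + I*sqrt(7))**2/4 ≈ 34.25 + 15.875*I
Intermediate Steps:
V(c, R) = sqrt(-5 + R)/2 (V(c, R) = sqrt(R - 5)/2 = sqrt(-5 + R)/2)
l(O) = 6 + O (l(O) = O + 6 = 6 + O)
(l(V(-1, -2)) + 0)**2 = ((6 + sqrt(-5 - 2)/2) + 0)**2 = ((6 + sqrt(-7)/2) + 0)**2 = ((6 + (I*sqrt(7))/2) + 0)**2 = ((6 + I*sqrt(7)/2) + 0)**2 = (6 + I*sqrt(7)/2)**2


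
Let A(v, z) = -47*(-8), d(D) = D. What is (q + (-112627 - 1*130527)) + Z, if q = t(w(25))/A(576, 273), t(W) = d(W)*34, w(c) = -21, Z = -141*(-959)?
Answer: -20292137/188 ≈ -1.0794e+5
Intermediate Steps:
A(v, z) = 376
Z = 135219
t(W) = 34*W (t(W) = W*34 = 34*W)
q = -357/188 (q = (34*(-21))/376 = -714*1/376 = -357/188 ≈ -1.8989)
(q + (-112627 - 1*130527)) + Z = (-357/188 + (-112627 - 1*130527)) + 135219 = (-357/188 + (-112627 - 130527)) + 135219 = (-357/188 - 243154) + 135219 = -45713309/188 + 135219 = -20292137/188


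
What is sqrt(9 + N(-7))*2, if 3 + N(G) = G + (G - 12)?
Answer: 4*I*sqrt(5) ≈ 8.9443*I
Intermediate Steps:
N(G) = -15 + 2*G (N(G) = -3 + (G + (G - 12)) = -3 + (G + (-12 + G)) = -3 + (-12 + 2*G) = -15 + 2*G)
sqrt(9 + N(-7))*2 = sqrt(9 + (-15 + 2*(-7)))*2 = sqrt(9 + (-15 - 14))*2 = sqrt(9 - 29)*2 = sqrt(-20)*2 = (2*I*sqrt(5))*2 = 4*I*sqrt(5)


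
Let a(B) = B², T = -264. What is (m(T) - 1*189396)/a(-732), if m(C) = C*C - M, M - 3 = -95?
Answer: -14951/66978 ≈ -0.22322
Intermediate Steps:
M = -92 (M = 3 - 95 = -92)
m(C) = 92 + C² (m(C) = C*C - 1*(-92) = C² + 92 = 92 + C²)
(m(T) - 1*189396)/a(-732) = ((92 + (-264)²) - 1*189396)/((-732)²) = ((92 + 69696) - 189396)/535824 = (69788 - 189396)*(1/535824) = -119608*1/535824 = -14951/66978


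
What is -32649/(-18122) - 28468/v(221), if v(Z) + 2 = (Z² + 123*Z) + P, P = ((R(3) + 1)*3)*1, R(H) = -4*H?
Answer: 1965067765/1377072658 ≈ 1.4270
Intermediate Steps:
P = -33 (P = ((-4*3 + 1)*3)*1 = ((-12 + 1)*3)*1 = -11*3*1 = -33*1 = -33)
v(Z) = -35 + Z² + 123*Z (v(Z) = -2 + ((Z² + 123*Z) - 33) = -2 + (-33 + Z² + 123*Z) = -35 + Z² + 123*Z)
-32649/(-18122) - 28468/v(221) = -32649/(-18122) - 28468/(-35 + 221² + 123*221) = -32649*(-1/18122) - 28468/(-35 + 48841 + 27183) = 32649/18122 - 28468/75989 = 1965067765/1377072658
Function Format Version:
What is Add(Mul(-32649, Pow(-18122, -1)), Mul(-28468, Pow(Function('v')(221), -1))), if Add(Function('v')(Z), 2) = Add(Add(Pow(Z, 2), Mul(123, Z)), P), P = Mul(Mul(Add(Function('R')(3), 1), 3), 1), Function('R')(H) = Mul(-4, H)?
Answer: Rational(1965067765, 1377072658) ≈ 1.4270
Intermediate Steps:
P = -33 (P = Mul(Mul(Add(Mul(-4, 3), 1), 3), 1) = Mul(Mul(Add(-12, 1), 3), 1) = Mul(Mul(-11, 3), 1) = Mul(-33, 1) = -33)
Function('v')(Z) = Add(-35, Pow(Z, 2), Mul(123, Z)) (Function('v')(Z) = Add(-2, Add(Add(Pow(Z, 2), Mul(123, Z)), -33)) = Add(-2, Add(-33, Pow(Z, 2), Mul(123, Z))) = Add(-35, Pow(Z, 2), Mul(123, Z)))
Add(Mul(-32649, Pow(-18122, -1)), Mul(-28468, Pow(Function('v')(221), -1))) = Add(Mul(-32649, Pow(-18122, -1)), Mul(-28468, Pow(Add(-35, Pow(221, 2), Mul(123, 221)), -1))) = Add(Mul(-32649, Rational(-1, 18122)), Mul(-28468, Pow(Add(-35, 48841, 27183), -1))) = Add(Rational(32649, 18122), Mul(-28468, Pow(75989, -1))) = Add(Rational(32649, 18122), Mul(-28468, Rational(1, 75989))) = Add(Rational(32649, 18122), Rational(-28468, 75989)) = Rational(1965067765, 1377072658)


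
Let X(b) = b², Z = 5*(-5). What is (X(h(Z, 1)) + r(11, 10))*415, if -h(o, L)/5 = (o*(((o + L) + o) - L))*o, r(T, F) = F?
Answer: 10131835941650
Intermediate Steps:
Z = -25
h(o, L) = -10*o³ (h(o, L) = -5*o*(((o + L) + o) - L)*o = -5*o*(((L + o) + o) - L)*o = -5*o*((L + 2*o) - L)*o = -5*o*(2*o)*o = -5*2*o²*o = -10*o³)
(X(h(Z, 1)) + r(11, 10))*415 = ((-10*(-25)³)² + 10)*415 = ((-10*(-15625))² + 10)*415 = (156250² + 10)*415 = (24414062500 + 10)*415 = 24414062510*415 = 10131835941650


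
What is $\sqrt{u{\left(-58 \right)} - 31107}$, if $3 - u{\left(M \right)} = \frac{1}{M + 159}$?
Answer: $\frac{i \sqrt{317292005}}{101} \approx 176.36 i$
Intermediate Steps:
$u{\left(M \right)} = 3 - \frac{1}{159 + M}$ ($u{\left(M \right)} = 3 - \frac{1}{M + 159} = 3 - \frac{1}{159 + M}$)
$\sqrt{u{\left(-58 \right)} - 31107} = \sqrt{\frac{476 + 3 \left(-58\right)}{159 - 58} - 31107} = \sqrt{\frac{476 - 174}{101} - 31107} = \sqrt{\frac{1}{101} \cdot 302 - 31107} = \sqrt{\frac{302}{101} - 31107} = \sqrt{- \frac{3141505}{101}} = \frac{i \sqrt{317292005}}{101}$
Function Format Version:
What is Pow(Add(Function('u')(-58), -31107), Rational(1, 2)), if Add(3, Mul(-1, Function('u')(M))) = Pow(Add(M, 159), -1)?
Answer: Mul(Rational(1, 101), I, Pow(317292005, Rational(1, 2))) ≈ Mul(176.36, I)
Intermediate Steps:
Function('u')(M) = Add(3, Mul(-1, Pow(Add(159, M), -1))) (Function('u')(M) = Add(3, Mul(-1, Pow(Add(M, 159), -1))) = Add(3, Mul(-1, Pow(Add(159, M), -1))))
Pow(Add(Function('u')(-58), -31107), Rational(1, 2)) = Pow(Add(Mul(Pow(Add(159, -58), -1), Add(476, Mul(3, -58))), -31107), Rational(1, 2)) = Pow(Add(Mul(Pow(101, -1), Add(476, -174)), -31107), Rational(1, 2)) = Pow(Add(Mul(Rational(1, 101), 302), -31107), Rational(1, 2)) = Pow(Add(Rational(302, 101), -31107), Rational(1, 2)) = Pow(Rational(-3141505, 101), Rational(1, 2)) = Mul(Rational(1, 101), I, Pow(317292005, Rational(1, 2)))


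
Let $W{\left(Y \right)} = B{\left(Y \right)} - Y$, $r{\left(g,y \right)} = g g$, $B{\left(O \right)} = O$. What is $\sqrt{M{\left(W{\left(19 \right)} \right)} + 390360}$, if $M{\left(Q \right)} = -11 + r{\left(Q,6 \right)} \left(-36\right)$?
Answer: $\sqrt{390349} \approx 624.78$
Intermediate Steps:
$r{\left(g,y \right)} = g^{2}$
$W{\left(Y \right)} = 0$ ($W{\left(Y \right)} = Y - Y = 0$)
$M{\left(Q \right)} = -11 - 36 Q^{2}$ ($M{\left(Q \right)} = -11 + Q^{2} \left(-36\right) = -11 - 36 Q^{2}$)
$\sqrt{M{\left(W{\left(19 \right)} \right)} + 390360} = \sqrt{\left(-11 - 36 \cdot 0^{2}\right) + 390360} = \sqrt{\left(-11 - 0\right) + 390360} = \sqrt{\left(-11 + 0\right) + 390360} = \sqrt{-11 + 390360} = \sqrt{390349}$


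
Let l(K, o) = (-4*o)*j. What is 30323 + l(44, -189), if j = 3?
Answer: 32591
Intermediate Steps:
l(K, o) = -12*o (l(K, o) = -4*o*3 = -12*o)
30323 + l(44, -189) = 30323 - 12*(-189) = 30323 + 2268 = 32591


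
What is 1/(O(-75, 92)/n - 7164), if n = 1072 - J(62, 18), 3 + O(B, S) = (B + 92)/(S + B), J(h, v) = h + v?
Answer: -496/3553345 ≈ -0.00013959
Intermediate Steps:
O(B, S) = -3 + (92 + B)/(B + S) (O(B, S) = -3 + (B + 92)/(S + B) = -3 + (92 + B)/(B + S))
n = 992 (n = 1072 - (62 + 18) = 1072 - 1*80 = 1072 - 80 = 992)
1/(O(-75, 92)/n - 7164) = 1/(((92 - 3*92 - 2*(-75))/(-75 + 92))/992 - 7164) = 1/(((92 - 276 + 150)/17)*(1/992) - 7164) = 1/(((1/17)*(-34))*(1/992) - 7164) = 1/(-2*1/992 - 7164) = 1/(-1/496 - 7164) = 1/(-3553345/496) = -496/3553345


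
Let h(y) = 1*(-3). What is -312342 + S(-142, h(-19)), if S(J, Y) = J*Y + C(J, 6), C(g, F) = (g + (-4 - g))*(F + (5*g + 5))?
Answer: -309120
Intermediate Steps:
h(y) = -3
C(g, F) = -20 - 20*g - 4*F (C(g, F) = -4*(F + (5 + 5*g)) = -4*(5 + F + 5*g) = -20 - 20*g - 4*F)
S(J, Y) = -44 - 20*J + J*Y (S(J, Y) = J*Y + (-20 - 20*J - 4*6) = J*Y + (-20 - 20*J - 24) = J*Y + (-44 - 20*J) = -44 - 20*J + J*Y)
-312342 + S(-142, h(-19)) = -312342 + (-44 - 20*(-142) - 142*(-3)) = -312342 + (-44 + 2840 + 426) = -312342 + 3222 = -309120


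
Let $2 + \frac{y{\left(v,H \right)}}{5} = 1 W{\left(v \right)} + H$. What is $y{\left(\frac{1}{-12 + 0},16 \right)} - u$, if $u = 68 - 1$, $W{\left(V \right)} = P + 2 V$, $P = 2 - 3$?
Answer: $- \frac{17}{6} \approx -2.8333$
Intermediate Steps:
$P = -1$
$W{\left(V \right)} = -1 + 2 V$
$y{\left(v,H \right)} = -15 + 5 H + 10 v$ ($y{\left(v,H \right)} = -10 + 5 \left(1 \left(-1 + 2 v\right) + H\right) = -10 + 5 \left(\left(-1 + 2 v\right) + H\right) = -10 + 5 \left(-1 + H + 2 v\right) = -10 + \left(-5 + 5 H + 10 v\right) = -15 + 5 H + 10 v$)
$u = 67$
$y{\left(\frac{1}{-12 + 0},16 \right)} - u = \left(-15 + 5 \cdot 16 + \frac{10}{-12 + 0}\right) - 67 = \left(-15 + 80 + \frac{10}{-12}\right) - 67 = \left(-15 + 80 + 10 \left(- \frac{1}{12}\right)\right) - 67 = \left(-15 + 80 - \frac{5}{6}\right) - 67 = \frac{385}{6} - 67 = - \frac{17}{6}$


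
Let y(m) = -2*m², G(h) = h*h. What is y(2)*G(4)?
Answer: -128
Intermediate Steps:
G(h) = h²
y(2)*G(4) = -2*2²*4² = -2*4*16 = -8*16 = -128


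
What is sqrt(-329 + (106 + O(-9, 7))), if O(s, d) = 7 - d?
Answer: I*sqrt(223) ≈ 14.933*I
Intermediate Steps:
sqrt(-329 + (106 + O(-9, 7))) = sqrt(-329 + (106 + (7 - 1*7))) = sqrt(-329 + (106 + (7 - 7))) = sqrt(-329 + (106 + 0)) = sqrt(-329 + 106) = sqrt(-223) = I*sqrt(223)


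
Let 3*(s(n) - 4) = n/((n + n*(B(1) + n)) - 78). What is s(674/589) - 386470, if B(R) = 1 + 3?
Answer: -14272555948261/36930948 ≈ -3.8647e+5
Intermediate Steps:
B(R) = 4
s(n) = 4 + n/(3*(-78 + n + n*(4 + n))) (s(n) = 4 + (n/((n + n*(4 + n)) - 78))/3 = 4 + (n/(-78 + n + n*(4 + n)))/3 = 4 + n/(3*(-78 + n + n*(4 + n))))
s(674/589) - 386470 = (-936 + 12*(674/589)² + 61*(674/589))/(3*(-78 + (674/589)² + 5*(674/589))) - 386470 = (-936 + 12*(454276/346921) + 41114/589)/(3*(-78 + 454276/346921 + 3370/589)) - 386470 = (-936 + 5451312/346921 + 41114/589)/(3*(-24620632/346921)) - 386470 = (⅓)*(-346921/24620632)*(-295050598/346921) - 386470 = 147525299/36930948 - 386470 = -14272555948261/36930948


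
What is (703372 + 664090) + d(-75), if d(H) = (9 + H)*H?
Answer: 1372412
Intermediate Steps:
d(H) = H*(9 + H)
(703372 + 664090) + d(-75) = (703372 + 664090) - 75*(9 - 75) = 1367462 - 75*(-66) = 1367462 + 4950 = 1372412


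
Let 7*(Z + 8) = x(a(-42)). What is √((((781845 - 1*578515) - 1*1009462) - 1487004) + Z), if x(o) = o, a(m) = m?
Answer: 5*I*√91726 ≈ 1514.3*I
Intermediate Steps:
Z = -14 (Z = -8 + (⅐)*(-42) = -8 - 6 = -14)
√((((781845 - 1*578515) - 1*1009462) - 1487004) + Z) = √((((781845 - 1*578515) - 1*1009462) - 1487004) - 14) = √((((781845 - 578515) - 1009462) - 1487004) - 14) = √(((203330 - 1009462) - 1487004) - 14) = √((-806132 - 1487004) - 14) = √(-2293136 - 14) = √(-2293150) = 5*I*√91726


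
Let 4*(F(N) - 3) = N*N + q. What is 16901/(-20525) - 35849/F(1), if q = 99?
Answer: -736273953/574700 ≈ -1281.1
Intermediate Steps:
F(N) = 111/4 + N²/4 (F(N) = 3 + (N*N + 99)/4 = 3 + (N² + 99)/4 = 3 + (99 + N²)/4 = 3 + (99/4 + N²/4) = 111/4 + N²/4)
16901/(-20525) - 35849/F(1) = 16901/(-20525) - 35849/(111/4 + (¼)*1²) = 16901*(-1/20525) - 35849/(111/4 + (¼)*1) = -16901/20525 - 35849/(111/4 + ¼) = -16901/20525 - 35849/28 = -736273953/574700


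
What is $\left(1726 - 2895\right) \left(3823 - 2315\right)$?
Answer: $-1762852$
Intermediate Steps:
$\left(1726 - 2895\right) \left(3823 - 2315\right) = \left(1726 - 2895\right) 1508 = \left(-1169\right) 1508 = -1762852$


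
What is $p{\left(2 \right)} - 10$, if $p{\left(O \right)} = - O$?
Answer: $-12$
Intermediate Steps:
$p{\left(2 \right)} - 10 = \left(-1\right) 2 - 10 = -2 - 10 = -12$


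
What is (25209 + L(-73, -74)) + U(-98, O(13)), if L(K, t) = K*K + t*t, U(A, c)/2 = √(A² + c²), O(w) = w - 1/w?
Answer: 36014 + 140*√337/13 ≈ 36212.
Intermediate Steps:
O(w) = w - 1/w
U(A, c) = 2*√(A² + c²)
L(K, t) = K² + t²
(25209 + L(-73, -74)) + U(-98, O(13)) = (25209 + ((-73)² + (-74)²)) + 2*√((-98)² + (13 - 1/13)²) = (25209 + (5329 + 5476)) + 2*√(9604 + (13 - 1*1/13)²) = (25209 + 10805) + 2*√(9604 + (13 - 1/13)²) = 36014 + 2*√(9604 + (168/13)²) = 36014 + 2*√(9604 + 28224/169) = 36014 + 2*√(1651300/169) = 36014 + 2*(70*√337/13) = 36014 + 140*√337/13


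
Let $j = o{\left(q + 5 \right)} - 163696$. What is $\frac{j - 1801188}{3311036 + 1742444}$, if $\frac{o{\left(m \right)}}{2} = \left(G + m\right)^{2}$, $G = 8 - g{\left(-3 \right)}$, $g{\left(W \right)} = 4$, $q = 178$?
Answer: $- \frac{947473}{2526740} \approx -0.37498$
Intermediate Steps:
$G = 4$ ($G = 8 - 4 = 4$)
$o{\left(m \right)} = 2 \left(4 + m\right)^{2}$
$j = -93758$ ($j = 2 \left(4 + \left(178 + 5\right)\right)^{2} - 163696 = 2 \left(4 + 183\right)^{2} - 163696 = 2 \cdot 187^{2} - 163696 = 2 \cdot 34969 - 163696 = 69938 - 163696 = -93758$)
$\frac{j - 1801188}{3311036 + 1742444} = \frac{-93758 - 1801188}{3311036 + 1742444} = - \frac{1894946}{5053480} = \left(-1894946\right) \frac{1}{5053480} = - \frac{947473}{2526740}$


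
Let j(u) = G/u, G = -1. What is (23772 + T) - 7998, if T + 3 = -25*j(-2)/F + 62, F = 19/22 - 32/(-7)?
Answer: 13250296/837 ≈ 15831.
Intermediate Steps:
j(u) = -1/u
F = 837/154 (F = 19*(1/22) - 32*(-⅐) = 19/22 + 32/7 = 837/154 ≈ 5.4351)
T = 47458/837 (T = -3 + (-25*(-1/(-2))/837/154 + 62) = -3 + (-25*(-1*(-½))*154/837 + 62) = -3 + (-25*154/(2*837) + 62) = -3 + (-25*77/837 + 62) = -3 + (-1925/837 + 62) = -3 + 49969/837 = 47458/837 ≈ 56.700)
(23772 + T) - 7998 = (23772 + 47458/837) - 7998 = 19944622/837 - 7998 = 13250296/837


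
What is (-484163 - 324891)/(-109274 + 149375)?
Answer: -809054/40101 ≈ -20.175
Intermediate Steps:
(-484163 - 324891)/(-109274 + 149375) = -809054/40101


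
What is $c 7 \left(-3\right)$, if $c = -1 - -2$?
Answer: $-21$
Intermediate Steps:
$c = 1$ ($c = -1 + 2 = 1$)
$c 7 \left(-3\right) = 1 \cdot 7 \left(-3\right) = 7 \left(-3\right) = -21$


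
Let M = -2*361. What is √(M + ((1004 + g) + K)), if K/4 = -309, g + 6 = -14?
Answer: I*√974 ≈ 31.209*I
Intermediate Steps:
g = -20 (g = -6 - 14 = -20)
K = -1236 (K = 4*(-309) = -1236)
M = -722
√(M + ((1004 + g) + K)) = √(-722 + ((1004 - 20) - 1236)) = √(-722 + (984 - 1236)) = √(-722 - 252) = √(-974) = I*√974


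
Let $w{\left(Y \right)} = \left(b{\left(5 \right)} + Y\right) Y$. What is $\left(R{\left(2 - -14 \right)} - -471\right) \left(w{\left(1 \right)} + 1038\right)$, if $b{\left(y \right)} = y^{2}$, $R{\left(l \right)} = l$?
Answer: $518168$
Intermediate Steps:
$w{\left(Y \right)} = Y \left(25 + Y\right)$ ($w{\left(Y \right)} = \left(5^{2} + Y\right) Y = \left(25 + Y\right) Y = Y \left(25 + Y\right)$)
$\left(R{\left(2 - -14 \right)} - -471\right) \left(w{\left(1 \right)} + 1038\right) = \left(\left(2 - -14\right) - -471\right) \left(1 \left(25 + 1\right) + 1038\right) = \left(\left(2 + 14\right) + 471\right) \left(1 \cdot 26 + 1038\right) = \left(16 + 471\right) \left(26 + 1038\right) = 487 \cdot 1064 = 518168$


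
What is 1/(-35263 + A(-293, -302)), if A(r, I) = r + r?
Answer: -1/35849 ≈ -2.7895e-5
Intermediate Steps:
A(r, I) = 2*r
1/(-35263 + A(-293, -302)) = 1/(-35263 + 2*(-293)) = 1/(-35263 - 586) = 1/(-35849) = -1/35849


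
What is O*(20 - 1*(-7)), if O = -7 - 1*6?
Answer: -351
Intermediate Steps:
O = -13 (O = -7 - 6 = -13)
O*(20 - 1*(-7)) = -13*(20 - 1*(-7)) = -13*(20 + 7) = -13*27 = -351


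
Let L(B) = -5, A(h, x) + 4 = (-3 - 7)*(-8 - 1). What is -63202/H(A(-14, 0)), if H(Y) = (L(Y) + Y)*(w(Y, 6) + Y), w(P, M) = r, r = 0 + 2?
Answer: -31601/3564 ≈ -8.8667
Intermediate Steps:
A(h, x) = 86 (A(h, x) = -4 + (-3 - 7)*(-8 - 1) = -4 - 10*(-9) = -4 + 90 = 86)
r = 2
w(P, M) = 2
H(Y) = (-5 + Y)*(2 + Y)
-63202/H(A(-14, 0)) = -63202/(-10 + 86² - 3*86) = -63202/(-10 + 7396 - 258) = -63202/7128 = -63202*1/7128 = -31601/3564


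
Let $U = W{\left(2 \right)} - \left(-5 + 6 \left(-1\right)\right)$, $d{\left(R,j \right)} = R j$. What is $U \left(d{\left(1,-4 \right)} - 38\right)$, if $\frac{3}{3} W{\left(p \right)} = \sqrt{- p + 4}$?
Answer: $-462 - 42 \sqrt{2} \approx -521.4$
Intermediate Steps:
$W{\left(p \right)} = \sqrt{4 - p}$ ($W{\left(p \right)} = \sqrt{- p + 4} = \sqrt{4 - p}$)
$U = 11 + \sqrt{2}$ ($U = \sqrt{4 - 2} - \left(-5 + 6 \left(-1\right)\right) = \sqrt{4 - 2} - \left(-5 - 6\right) = \sqrt{2} - -11 = \sqrt{2} + 11 = 11 + \sqrt{2} \approx 12.414$)
$U \left(d{\left(1,-4 \right)} - 38\right) = \left(11 + \sqrt{2}\right) \left(1 \left(-4\right) - 38\right) = \left(11 + \sqrt{2}\right) \left(-4 - 38\right) = \left(11 + \sqrt{2}\right) \left(-42\right) = -462 - 42 \sqrt{2}$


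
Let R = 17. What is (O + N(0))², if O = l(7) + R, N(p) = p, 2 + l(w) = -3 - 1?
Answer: 121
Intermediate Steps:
l(w) = -6 (l(w) = -2 + (-3 - 1) = -2 - 4 = -6)
O = 11 (O = -6 + 17 = 11)
(O + N(0))² = (11 + 0)² = 11² = 121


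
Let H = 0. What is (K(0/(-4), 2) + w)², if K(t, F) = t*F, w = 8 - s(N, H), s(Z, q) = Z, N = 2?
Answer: 36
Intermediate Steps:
w = 6 (w = 8 - 1*2 = 8 - 2 = 6)
K(t, F) = F*t
(K(0/(-4), 2) + w)² = (2*(0/(-4)) + 6)² = (2*(0*(-¼)) + 6)² = (2*0 + 6)² = (0 + 6)² = 6² = 36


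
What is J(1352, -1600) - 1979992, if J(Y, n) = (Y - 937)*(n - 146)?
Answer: -2704582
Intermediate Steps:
J(Y, n) = (-937 + Y)*(-146 + n)
J(1352, -1600) - 1979992 = (136802 - 937*(-1600) - 146*1352 + 1352*(-1600)) - 1979992 = (136802 + 1499200 - 197392 - 2163200) - 1979992 = -724590 - 1979992 = -2704582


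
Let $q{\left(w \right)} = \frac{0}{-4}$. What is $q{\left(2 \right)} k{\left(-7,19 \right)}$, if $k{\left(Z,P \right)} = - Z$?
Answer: $0$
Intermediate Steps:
$q{\left(w \right)} = 0$ ($q{\left(w \right)} = 0 \left(- \frac{1}{4}\right) = 0$)
$q{\left(2 \right)} k{\left(-7,19 \right)} = 0 \left(\left(-1\right) \left(-7\right)\right) = 0 \cdot 7 = 0$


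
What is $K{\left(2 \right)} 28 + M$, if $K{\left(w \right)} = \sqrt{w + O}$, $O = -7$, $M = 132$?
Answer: $132 + 28 i \sqrt{5} \approx 132.0 + 62.61 i$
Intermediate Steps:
$K{\left(w \right)} = \sqrt{-7 + w}$ ($K{\left(w \right)} = \sqrt{w - 7} = \sqrt{-7 + w}$)
$K{\left(2 \right)} 28 + M = \sqrt{-7 + 2} \cdot 28 + 132 = \sqrt{-5} \cdot 28 + 132 = i \sqrt{5} \cdot 28 + 132 = 28 i \sqrt{5} + 132 = 132 + 28 i \sqrt{5}$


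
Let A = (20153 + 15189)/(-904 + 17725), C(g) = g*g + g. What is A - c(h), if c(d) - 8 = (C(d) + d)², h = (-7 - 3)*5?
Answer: -96889059226/16821 ≈ -5.7600e+6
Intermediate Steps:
C(g) = g + g² (C(g) = g² + g = g + g²)
A = 35342/16821 ≈ 2.1011
h = -50 (h = -10*5 = -50)
c(d) = 8 + (d + d*(1 + d))² (c(d) = 8 + (d*(1 + d) + d)² = 8 + (d + d*(1 + d))²)
A - c(h) = 35342/16821 - (8 + (-50)²*(2 - 50)²) = 35342/16821 - (8 + 2500*(-48)²) = 35342/16821 - (8 + 2500*2304) = 35342/16821 - (8 + 5760000) = 35342/16821 - 1*5760008 = 35342/16821 - 5760008 = -96889059226/16821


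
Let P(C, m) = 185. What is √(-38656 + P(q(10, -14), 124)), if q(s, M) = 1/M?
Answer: I*√38471 ≈ 196.14*I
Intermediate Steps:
√(-38656 + P(q(10, -14), 124)) = √(-38656 + 185) = √(-38471) = I*√38471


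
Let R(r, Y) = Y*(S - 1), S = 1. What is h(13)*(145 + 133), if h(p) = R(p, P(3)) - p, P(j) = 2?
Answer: -3614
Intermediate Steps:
R(r, Y) = 0 (R(r, Y) = Y*(1 - 1) = Y*0 = 0)
h(p) = -p (h(p) = 0 - p = -p)
h(13)*(145 + 133) = (-1*13)*(145 + 133) = -13*278 = -3614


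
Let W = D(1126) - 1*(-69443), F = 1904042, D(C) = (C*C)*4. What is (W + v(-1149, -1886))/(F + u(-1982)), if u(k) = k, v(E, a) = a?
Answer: 5139061/1902060 ≈ 2.7018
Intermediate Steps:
D(C) = 4*C² (D(C) = C²*4 = 4*C²)
W = 5140947 (W = 4*1126² - 1*(-69443) = 4*1267876 + 69443 = 5071504 + 69443 = 5140947)
(W + v(-1149, -1886))/(F + u(-1982)) = (5140947 - 1886)/(1904042 - 1982) = 5139061/1902060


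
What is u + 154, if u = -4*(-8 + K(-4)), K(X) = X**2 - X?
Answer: 106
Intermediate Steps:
u = -48 (u = -4*(-8 - 4*(-1 - 4)) = -4*(-8 - 4*(-5)) = -4*(-8 + 20) = -4*12 = -48)
u + 154 = -48 + 154 = 106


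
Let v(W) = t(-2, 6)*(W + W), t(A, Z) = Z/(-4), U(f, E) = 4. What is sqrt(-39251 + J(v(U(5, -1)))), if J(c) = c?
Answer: I*sqrt(39263) ≈ 198.15*I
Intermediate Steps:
t(A, Z) = -Z/4 (t(A, Z) = Z*(-1/4) = -Z/4)
v(W) = -3*W (v(W) = (-1/4*6)*(W + W) = -3*W)
sqrt(-39251 + J(v(U(5, -1)))) = sqrt(-39251 - 3*4) = sqrt(-39251 - 12) = sqrt(-39263) = I*sqrt(39263)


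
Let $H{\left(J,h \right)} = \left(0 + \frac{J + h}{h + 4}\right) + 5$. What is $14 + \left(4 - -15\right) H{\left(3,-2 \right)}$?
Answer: $\frac{237}{2} \approx 118.5$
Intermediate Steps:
$H{\left(J,h \right)} = 5 + \frac{J + h}{4 + h}$ ($H{\left(J,h \right)} = \left(0 + \frac{J + h}{4 + h}\right) + 5 = \frac{J + h}{4 + h} + 5 = 5 + \frac{J + h}{4 + h}$)
$14 + \left(4 - -15\right) H{\left(3,-2 \right)} = 14 + \left(4 - -15\right) \frac{20 + 3 + 6 \left(-2\right)}{4 - 2} = 14 + \left(4 + 15\right) \frac{20 + 3 - 12}{2} = 14 + 19 \cdot \frac{1}{2} \cdot 11 = 14 + 19 \cdot \frac{11}{2} = 14 + \frac{209}{2} = \frac{237}{2}$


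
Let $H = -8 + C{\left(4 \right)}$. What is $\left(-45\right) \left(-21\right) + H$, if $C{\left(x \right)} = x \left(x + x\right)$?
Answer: $969$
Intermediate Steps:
$C{\left(x \right)} = 2 x^{2}$ ($C{\left(x \right)} = x 2 x = 2 x^{2}$)
$H = 24$ ($H = -8 + 2 \cdot 4^{2} = -8 + 2 \cdot 16 = -8 + 32 = 24$)
$\left(-45\right) \left(-21\right) + H = \left(-45\right) \left(-21\right) + 24 = 945 + 24 = 969$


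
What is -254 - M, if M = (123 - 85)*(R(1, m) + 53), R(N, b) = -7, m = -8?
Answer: -2002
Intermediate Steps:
M = 1748 (M = (123 - 85)*(-7 + 53) = 38*46 = 1748)
-254 - M = -254 - 1*1748 = -254 - 1748 = -2002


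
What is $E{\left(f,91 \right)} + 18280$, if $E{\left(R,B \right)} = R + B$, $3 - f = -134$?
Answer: $18508$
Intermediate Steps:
$f = 137$ ($f = 3 - -134 = 3 + 134 = 137$)
$E{\left(R,B \right)} = B + R$
$E{\left(f,91 \right)} + 18280 = \left(91 + 137\right) + 18280 = 228 + 18280 = 18508$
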